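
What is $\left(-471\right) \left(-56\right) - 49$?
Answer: $26327$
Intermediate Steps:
$\left(-471\right) \left(-56\right) - 49 = 26376 - 49 = 26327$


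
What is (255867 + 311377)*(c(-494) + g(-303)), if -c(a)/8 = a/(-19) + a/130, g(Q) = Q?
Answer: -1363087332/5 ≈ -2.7262e+8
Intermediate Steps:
c(a) = 444*a/1235 (c(a) = -8*(a/(-19) + a/130) = -8*(a*(-1/19) + a*(1/130)) = -8*(-a/19 + a/130) = -(-444)*a/1235 = 444*a/1235)
(255867 + 311377)*(c(-494) + g(-303)) = (255867 + 311377)*((444/1235)*(-494) - 303) = 567244*(-888/5 - 303) = 567244*(-2403/5) = -1363087332/5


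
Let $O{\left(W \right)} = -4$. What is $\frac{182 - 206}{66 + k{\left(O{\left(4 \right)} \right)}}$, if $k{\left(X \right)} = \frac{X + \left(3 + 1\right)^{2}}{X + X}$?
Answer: $- \frac{16}{43} \approx -0.37209$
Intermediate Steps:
$k{\left(X \right)} = \frac{16 + X}{2 X}$ ($k{\left(X \right)} = \frac{X + 4^{2}}{2 X} = \left(X + 16\right) \frac{1}{2 X} = \left(16 + X\right) \frac{1}{2 X} = \frac{16 + X}{2 X}$)
$\frac{182 - 206}{66 + k{\left(O{\left(4 \right)} \right)}} = \frac{182 - 206}{66 + \frac{16 - 4}{2 \left(-4\right)}} = - \frac{24}{66 + \frac{1}{2} \left(- \frac{1}{4}\right) 12} = - \frac{24}{66 - \frac{3}{2}} = - \frac{24}{\frac{129}{2}} = \left(-24\right) \frac{2}{129} = - \frac{16}{43}$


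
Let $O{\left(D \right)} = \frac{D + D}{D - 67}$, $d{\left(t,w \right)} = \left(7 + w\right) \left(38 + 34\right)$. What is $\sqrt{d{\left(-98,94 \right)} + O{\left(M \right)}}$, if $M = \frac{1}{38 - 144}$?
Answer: $\frac{\sqrt{366891386854}}{7103} \approx 85.276$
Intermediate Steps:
$d{\left(t,w \right)} = 504 + 72 w$ ($d{\left(t,w \right)} = \left(7 + w\right) 72 = 504 + 72 w$)
$M = - \frac{1}{106}$ ($M = \frac{1}{-106} = - \frac{1}{106} \approx -0.009434$)
$O{\left(D \right)} = \frac{2 D}{-67 + D}$
$\sqrt{d{\left(-98,94 \right)} + O{\left(M \right)}} = \sqrt{\left(504 + 72 \cdot 94\right) + 2 \left(- \frac{1}{106}\right) \frac{1}{-67 - \frac{1}{106}}} = \sqrt{\left(504 + 6768\right) + 2 \left(- \frac{1}{106}\right) \frac{1}{- \frac{7103}{106}}} = \sqrt{7272 + 2 \left(- \frac{1}{106}\right) \left(- \frac{106}{7103}\right)} = \sqrt{7272 + \frac{2}{7103}} = \sqrt{\frac{51653018}{7103}} = \frac{\sqrt{366891386854}}{7103}$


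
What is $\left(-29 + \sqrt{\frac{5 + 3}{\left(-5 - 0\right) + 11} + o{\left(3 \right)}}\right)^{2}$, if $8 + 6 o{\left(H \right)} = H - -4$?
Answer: $\frac{\left(174 - \sqrt{42}\right)^{2}}{36} \approx 779.52$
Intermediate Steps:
$o{\left(H \right)} = - \frac{2}{3} + \frac{H}{6}$ ($o{\left(H \right)} = - \frac{4}{3} + \frac{H - -4}{6} = - \frac{4}{3} + \frac{H + 4}{6} = - \frac{4}{3} + \frac{4 + H}{6} = - \frac{4}{3} + \left(\frac{2}{3} + \frac{H}{6}\right) = - \frac{2}{3} + \frac{H}{6}$)
$\left(-29 + \sqrt{\frac{5 + 3}{\left(-5 - 0\right) + 11} + o{\left(3 \right)}}\right)^{2} = \left(-29 + \sqrt{\frac{5 + 3}{\left(-5 - 0\right) + 11} + \left(- \frac{2}{3} + \frac{1}{6} \cdot 3\right)}\right)^{2} = \left(-29 + \sqrt{\frac{8}{\left(-5 + 0\right) + 11} + \left(- \frac{2}{3} + \frac{1}{2}\right)}\right)^{2} = \left(-29 + \sqrt{\frac{8}{-5 + 11} - \frac{1}{6}}\right)^{2} = \left(-29 + \sqrt{\frac{8}{6} - \frac{1}{6}}\right)^{2} = \left(-29 + \sqrt{8 \cdot \frac{1}{6} - \frac{1}{6}}\right)^{2} = \left(-29 + \sqrt{\frac{4}{3} - \frac{1}{6}}\right)^{2} = \left(-29 + \sqrt{\frac{7}{6}}\right)^{2} = \left(-29 + \frac{\sqrt{42}}{6}\right)^{2}$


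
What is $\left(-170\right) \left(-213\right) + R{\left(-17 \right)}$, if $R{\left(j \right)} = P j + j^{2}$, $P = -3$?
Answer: $36550$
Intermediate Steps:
$R{\left(j \right)} = j^{2} - 3 j$ ($R{\left(j \right)} = - 3 j + j^{2} = j^{2} - 3 j$)
$\left(-170\right) \left(-213\right) + R{\left(-17 \right)} = \left(-170\right) \left(-213\right) - 17 \left(-3 - 17\right) = 36210 - -340 = 36210 + 340 = 36550$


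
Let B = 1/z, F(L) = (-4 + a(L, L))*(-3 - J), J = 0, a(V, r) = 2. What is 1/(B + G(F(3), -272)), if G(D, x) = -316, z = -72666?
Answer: -72666/22962457 ≈ -0.0031646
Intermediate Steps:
F(L) = 6 (F(L) = (-4 + 2)*(-3 - 1*0) = -2*(-3 + 0) = -2*(-3) = 6)
B = -1/72666 (B = 1/(-72666) = -1/72666 ≈ -1.3762e-5)
1/(B + G(F(3), -272)) = 1/(-1/72666 - 316) = 1/(-22962457/72666) = -72666/22962457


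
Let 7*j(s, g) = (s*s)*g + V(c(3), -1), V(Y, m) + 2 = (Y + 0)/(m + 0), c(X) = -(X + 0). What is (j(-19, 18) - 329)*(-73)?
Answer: -306308/7 ≈ -43758.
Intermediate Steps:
c(X) = -X
V(Y, m) = -2 + Y/m (V(Y, m) = -2 + (Y + 0)/(m + 0) = -2 + Y/m)
j(s, g) = ⅐ + g*s²/7 (j(s, g) = ((s*s)*g + (-2 - 1*3/(-1)))/7 = (s²*g + (-2 - 3*(-1)))/7 = (g*s² + (-2 + 3))/7 = (g*s² + 1)/7 = (1 + g*s²)/7 = ⅐ + g*s²/7)
(j(-19, 18) - 329)*(-73) = ((⅐ + (⅐)*18*(-19)²) - 329)*(-73) = ((⅐ + (⅐)*18*361) - 329)*(-73) = ((⅐ + 6498/7) - 329)*(-73) = (6499/7 - 329)*(-73) = (4196/7)*(-73) = -306308/7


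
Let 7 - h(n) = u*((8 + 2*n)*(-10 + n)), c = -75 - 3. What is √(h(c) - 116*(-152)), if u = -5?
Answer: √82759 ≈ 287.68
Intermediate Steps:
c = -78
h(n) = 7 + 5*(-10 + n)*(8 + 2*n) (h(n) = 7 - (-5)*(8 + 2*n)*(-10 + n) = 7 - (-5)*(-10 + n)*(8 + 2*n) = 7 + 5*(-10 + n)*(8 + 2*n))
√(h(c) - 116*(-152)) = √((-393 - 60*(-78) + 10*(-78)²) - 116*(-152)) = √((-393 + 4680 + 10*6084) + 17632) = √((-393 + 4680 + 60840) + 17632) = √(65127 + 17632) = √82759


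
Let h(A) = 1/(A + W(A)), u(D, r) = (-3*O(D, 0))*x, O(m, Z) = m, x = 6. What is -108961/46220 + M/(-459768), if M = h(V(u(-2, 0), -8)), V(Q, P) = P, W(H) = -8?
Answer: -200387112637/85001907840 ≈ -2.3574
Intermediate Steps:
u(D, r) = -18*D (u(D, r) = -3*D*6 = -18*D)
h(A) = 1/(-8 + A) (h(A) = 1/(A - 8) = 1/(-8 + A))
M = -1/16 (M = 1/(-8 - 8) = 1/(-16) = -1/16 ≈ -0.062500)
-108961/46220 + M/(-459768) = -108961/46220 - 1/16/(-459768) = -108961*1/46220 - 1/16*(-1/459768) = -108961/46220 + 1/7356288 = -200387112637/85001907840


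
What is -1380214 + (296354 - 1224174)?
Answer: -2308034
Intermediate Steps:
-1380214 + (296354 - 1224174) = -1380214 - 927820 = -2308034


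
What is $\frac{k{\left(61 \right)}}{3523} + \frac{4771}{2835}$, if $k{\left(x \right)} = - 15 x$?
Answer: $\frac{14214208}{9987705} \approx 1.4232$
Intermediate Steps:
$\frac{k{\left(61 \right)}}{3523} + \frac{4771}{2835} = \frac{\left(-15\right) 61}{3523} + \frac{4771}{2835} = \left(-915\right) \frac{1}{3523} + 4771 \cdot \frac{1}{2835} = - \frac{915}{3523} + \frac{4771}{2835} = \frac{14214208}{9987705}$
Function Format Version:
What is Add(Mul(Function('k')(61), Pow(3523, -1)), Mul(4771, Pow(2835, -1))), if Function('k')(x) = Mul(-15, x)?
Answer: Rational(14214208, 9987705) ≈ 1.4232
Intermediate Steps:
Add(Mul(Function('k')(61), Pow(3523, -1)), Mul(4771, Pow(2835, -1))) = Add(Mul(Mul(-15, 61), Pow(3523, -1)), Mul(4771, Pow(2835, -1))) = Add(Mul(-915, Rational(1, 3523)), Mul(4771, Rational(1, 2835))) = Add(Rational(-915, 3523), Rational(4771, 2835)) = Rational(14214208, 9987705)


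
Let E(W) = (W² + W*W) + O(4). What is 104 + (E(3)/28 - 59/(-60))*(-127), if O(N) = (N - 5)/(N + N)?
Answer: -342583/3360 ≈ -101.96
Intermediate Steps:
O(N) = (-5 + N)/(2*N) (O(N) = (-5 + N)/((2*N)) = (-5 + N)*(1/(2*N)) = (-5 + N)/(2*N))
E(W) = -⅛ + 2*W² (E(W) = (W² + W*W) + (½)*(-5 + 4)/4 = (W² + W²) + (½)*(¼)*(-1) = 2*W² - ⅛ = -⅛ + 2*W²)
104 + (E(3)/28 - 59/(-60))*(-127) = 104 + ((-⅛ + 2*3²)/28 - 59/(-60))*(-127) = 104 + ((-⅛ + 2*9)*(1/28) - 59*(-1/60))*(-127) = 104 + ((-⅛ + 18)*(1/28) + 59/60)*(-127) = 104 + ((143/8)*(1/28) + 59/60)*(-127) = 104 + (143/224 + 59/60)*(-127) = 104 + (5449/3360)*(-127) = 104 - 692023/3360 = -342583/3360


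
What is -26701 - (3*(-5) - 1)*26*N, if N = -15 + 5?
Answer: -30861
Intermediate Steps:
N = -10
-26701 - (3*(-5) - 1)*26*N = -26701 - (3*(-5) - 1)*26*(-10) = -26701 - (-15 - 1)*26*(-10) = -26701 - (-16*26)*(-10) = -26701 - (-416)*(-10) = -26701 - 1*4160 = -26701 - 4160 = -30861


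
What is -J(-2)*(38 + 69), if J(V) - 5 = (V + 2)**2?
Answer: -535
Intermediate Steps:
J(V) = 5 + (2 + V)**2 (J(V) = 5 + (V + 2)**2 = 5 + (2 + V)**2)
-J(-2)*(38 + 69) = -(5 + (2 - 2)**2)*(38 + 69) = -(5 + 0**2)*107 = -(5 + 0)*107 = -5*107 = -1*535 = -535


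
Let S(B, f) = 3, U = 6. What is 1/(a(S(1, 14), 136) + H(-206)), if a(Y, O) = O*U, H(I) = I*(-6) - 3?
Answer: 1/2049 ≈ 0.00048804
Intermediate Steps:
H(I) = -3 - 6*I (H(I) = -6*I - 3 = -3 - 6*I)
a(Y, O) = 6*O (a(Y, O) = O*6 = 6*O)
1/(a(S(1, 14), 136) + H(-206)) = 1/(6*136 + (-3 - 6*(-206))) = 1/(816 + (-3 + 1236)) = 1/(816 + 1233) = 1/2049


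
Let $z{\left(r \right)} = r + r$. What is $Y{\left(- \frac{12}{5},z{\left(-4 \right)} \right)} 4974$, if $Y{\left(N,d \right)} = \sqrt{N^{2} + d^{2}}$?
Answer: $\frac{19896 \sqrt{109}}{5} \approx 41544.0$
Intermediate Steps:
$z{\left(r \right)} = 2 r$
$Y{\left(- \frac{12}{5},z{\left(-4 \right)} \right)} 4974 = \sqrt{\left(- \frac{12}{5}\right)^{2} + \left(2 \left(-4\right)\right)^{2}} \cdot 4974 = \sqrt{\left(\left(-12\right) \frac{1}{5}\right)^{2} + \left(-8\right)^{2}} \cdot 4974 = \sqrt{\left(- \frac{12}{5}\right)^{2} + 64} \cdot 4974 = \sqrt{\frac{144}{25} + 64} \cdot 4974 = \sqrt{\frac{1744}{25}} \cdot 4974 = \frac{4 \sqrt{109}}{5} \cdot 4974 = \frac{19896 \sqrt{109}}{5}$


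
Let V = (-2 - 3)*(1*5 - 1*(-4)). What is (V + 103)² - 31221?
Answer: -27857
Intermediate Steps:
V = -45 (V = -5*(5 + 4) = -5*9 = -45)
(V + 103)² - 31221 = (-45 + 103)² - 31221 = 58² - 31221 = 3364 - 31221 = -27857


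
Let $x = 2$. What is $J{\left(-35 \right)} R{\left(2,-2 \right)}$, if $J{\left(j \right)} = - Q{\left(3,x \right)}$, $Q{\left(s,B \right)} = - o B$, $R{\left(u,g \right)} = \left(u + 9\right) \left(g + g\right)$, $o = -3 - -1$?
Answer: $176$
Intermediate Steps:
$o = -2$ ($o = -3 + 1 = -2$)
$R{\left(u,g \right)} = 2 g \left(9 + u\right)$ ($R{\left(u,g \right)} = \left(9 + u\right) 2 g = 2 g \left(9 + u\right)$)
$Q{\left(s,B \right)} = 2 B$ ($Q{\left(s,B \right)} = \left(-1\right) \left(-2\right) B = 2 B$)
$J{\left(j \right)} = -4$ ($J{\left(j \right)} = - 2 \cdot 2 = \left(-1\right) 4 = -4$)
$J{\left(-35 \right)} R{\left(2,-2 \right)} = - 4 \cdot 2 \left(-2\right) \left(9 + 2\right) = - 4 \cdot 2 \left(-2\right) 11 = \left(-4\right) \left(-44\right) = 176$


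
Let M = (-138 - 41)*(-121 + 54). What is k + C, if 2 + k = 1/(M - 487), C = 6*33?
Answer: 2255177/11506 ≈ 196.00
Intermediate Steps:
C = 198
M = 11993 (M = -179*(-67) = 11993)
k = -23011/11506 (k = -2 + 1/(11993 - 487) = -2 + 1/11506 = -23011/11506 ≈ -1.9999)
k + C = -23011/11506 + 198 = 2255177/11506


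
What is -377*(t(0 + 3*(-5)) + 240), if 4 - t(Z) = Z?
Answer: -97643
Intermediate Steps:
t(Z) = 4 - Z
-377*(t(0 + 3*(-5)) + 240) = -377*((4 - (0 + 3*(-5))) + 240) = -377*((4 - (0 - 15)) + 240) = -377*((4 - 1*(-15)) + 240) = -377*((4 + 15) + 240) = -377*(19 + 240) = -377*259 = -97643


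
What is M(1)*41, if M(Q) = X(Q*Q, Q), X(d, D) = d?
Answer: 41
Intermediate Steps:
M(Q) = Q**2 (M(Q) = Q*Q = Q**2)
M(1)*41 = 1**2*41 = 1*41 = 41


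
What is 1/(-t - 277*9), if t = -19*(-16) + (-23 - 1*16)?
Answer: -1/2758 ≈ -0.00036258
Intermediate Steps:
t = 265 (t = 304 + (-23 - 16) = 304 - 39 = 265)
1/(-t - 277*9) = 1/(-1*265 - 277*9) = 1/(-265 - 2493) = 1/(-2758) = -1/2758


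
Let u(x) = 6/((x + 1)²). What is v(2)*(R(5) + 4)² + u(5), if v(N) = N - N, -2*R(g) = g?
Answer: ⅙ ≈ 0.16667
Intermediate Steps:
R(g) = -g/2
u(x) = 6/(1 + x)² (u(x) = 6/((1 + x)²) = 6/(1 + x)²)
v(N) = 0
v(2)*(R(5) + 4)² + u(5) = 0*(-½*5 + 4)² + 6/(1 + 5)² = 0*(-5/2 + 4)² + 6/6² = 0*(3/2)² + 6*(1/36) = 0*(9/4) + ⅙ = 0 + ⅙ = ⅙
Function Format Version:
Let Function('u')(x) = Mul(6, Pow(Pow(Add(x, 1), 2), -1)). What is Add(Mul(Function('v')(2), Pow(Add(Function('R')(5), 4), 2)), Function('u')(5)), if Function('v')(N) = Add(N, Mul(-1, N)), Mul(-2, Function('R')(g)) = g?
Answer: Rational(1, 6) ≈ 0.16667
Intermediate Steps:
Function('R')(g) = Mul(Rational(-1, 2), g)
Function('u')(x) = Mul(6, Pow(Add(1, x), -2)) (Function('u')(x) = Mul(6, Pow(Pow(Add(1, x), 2), -1)) = Mul(6, Pow(Add(1, x), -2)))
Function('v')(N) = 0
Add(Mul(Function('v')(2), Pow(Add(Function('R')(5), 4), 2)), Function('u')(5)) = Add(Mul(0, Pow(Add(Mul(Rational(-1, 2), 5), 4), 2)), Mul(6, Pow(Add(1, 5), -2))) = Add(Mul(0, Pow(Add(Rational(-5, 2), 4), 2)), Mul(6, Pow(6, -2))) = Add(Mul(0, Pow(Rational(3, 2), 2)), Mul(6, Rational(1, 36))) = Add(Mul(0, Rational(9, 4)), Rational(1, 6)) = Add(0, Rational(1, 6)) = Rational(1, 6)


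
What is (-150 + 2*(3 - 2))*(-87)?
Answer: 12876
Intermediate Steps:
(-150 + 2*(3 - 2))*(-87) = (-150 + 2*1)*(-87) = (-150 + 2)*(-87) = -148*(-87) = 12876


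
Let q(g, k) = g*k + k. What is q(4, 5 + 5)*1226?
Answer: 61300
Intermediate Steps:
q(g, k) = k + g*k
q(4, 5 + 5)*1226 = ((5 + 5)*(1 + 4))*1226 = (10*5)*1226 = 50*1226 = 61300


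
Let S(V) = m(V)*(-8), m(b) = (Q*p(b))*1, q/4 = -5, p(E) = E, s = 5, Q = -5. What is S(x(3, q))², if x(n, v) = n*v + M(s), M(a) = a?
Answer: 4840000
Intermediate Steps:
q = -20 (q = 4*(-5) = -20)
x(n, v) = 5 + n*v (x(n, v) = n*v + 5 = 5 + n*v)
m(b) = -5*b (m(b) = -5*b*1 = -5*b)
S(V) = 40*V (S(V) = -5*V*(-8) = 40*V)
S(x(3, q))² = (40*(5 + 3*(-20)))² = (40*(5 - 60))² = (40*(-55))² = (-2200)² = 4840000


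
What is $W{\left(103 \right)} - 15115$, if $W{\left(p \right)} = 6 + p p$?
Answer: $-4500$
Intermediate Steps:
$W{\left(p \right)} = 6 + p^{2}$
$W{\left(103 \right)} - 15115 = \left(6 + 103^{2}\right) - 15115 = \left(6 + 10609\right) - 15115 = 10615 - 15115 = -4500$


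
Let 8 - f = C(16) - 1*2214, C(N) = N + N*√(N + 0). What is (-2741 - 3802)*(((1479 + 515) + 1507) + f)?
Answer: -36922149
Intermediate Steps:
C(N) = N + N^(3/2) (C(N) = N + N*√N = N + N^(3/2))
f = 2142 (f = 8 - ((16 + 16^(3/2)) - 1*2214) = 8 - ((16 + 64) - 2214) = 8 - (80 - 2214) = 8 - 1*(-2134) = 8 + 2134 = 2142)
(-2741 - 3802)*(((1479 + 515) + 1507) + f) = (-2741 - 3802)*(((1479 + 515) + 1507) + 2142) = -6543*((1994 + 1507) + 2142) = -6543*(3501 + 2142) = -6543*5643 = -36922149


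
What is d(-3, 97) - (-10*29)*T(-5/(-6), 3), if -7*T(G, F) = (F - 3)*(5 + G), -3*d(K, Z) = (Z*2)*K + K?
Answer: 195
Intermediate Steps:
d(K, Z) = -K/3 - 2*K*Z/3 (d(K, Z) = -((Z*2)*K + K)/3 = -((2*Z)*K + K)/3 = -(2*K*Z + K)/3 = -(K + 2*K*Z)/3 = -K/3 - 2*K*Z/3)
T(G, F) = -(-3 + F)*(5 + G)/7 (T(G, F) = -(F - 3)*(5 + G)/7 = -(-3 + F)*(5 + G)/7)
d(-3, 97) - (-10*29)*T(-5/(-6), 3) = -⅓*(-3)*(1 + 2*97) - (-10*29)*(15/7 - 5/7*3 + 3*(-5/(-6))/7 - ⅐*3*(-5/(-6))) = -⅓*(-3)*(1 + 194) - (-290)*(15/7 - 15/7 + 3*(-5*(-⅙))/7 - ⅐*3*(-5*(-⅙))) = -⅓*(-3)*195 - (-290)*(15/7 - 15/7 + (3/7)*(⅚) - ⅐*3*⅚) = 195 - (-290)*(15/7 - 15/7 + 5/14 - 5/14) = 195 - (-290)*0 = 195 - 1*0 = 195 + 0 = 195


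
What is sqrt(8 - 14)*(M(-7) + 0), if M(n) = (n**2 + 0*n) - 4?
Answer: 45*I*sqrt(6) ≈ 110.23*I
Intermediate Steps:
M(n) = -4 + n**2 (M(n) = (n**2 + 0) - 4 = n**2 - 4 = -4 + n**2)
sqrt(8 - 14)*(M(-7) + 0) = sqrt(8 - 14)*((-4 + (-7)**2) + 0) = sqrt(-6)*((-4 + 49) + 0) = (I*sqrt(6))*(45 + 0) = (I*sqrt(6))*45 = 45*I*sqrt(6)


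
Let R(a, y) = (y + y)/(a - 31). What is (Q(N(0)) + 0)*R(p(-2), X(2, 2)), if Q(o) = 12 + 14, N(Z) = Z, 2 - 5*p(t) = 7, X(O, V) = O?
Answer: -13/4 ≈ -3.2500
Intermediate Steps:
p(t) = -1 (p(t) = ⅖ - ⅕*7 = ⅖ - 7/5 = -1)
R(a, y) = 2*y/(-31 + a) (R(a, y) = (2*y)/(-31 + a) = 2*y/(-31 + a))
Q(o) = 26
(Q(N(0)) + 0)*R(p(-2), X(2, 2)) = (26 + 0)*(2*2/(-31 - 1)) = 26*(2*2/(-32)) = 26*(2*2*(-1/32)) = 26*(-⅛) = -13/4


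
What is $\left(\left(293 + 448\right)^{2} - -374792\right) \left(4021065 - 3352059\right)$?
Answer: $618076580238$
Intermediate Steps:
$\left(\left(293 + 448\right)^{2} - -374792\right) \left(4021065 - 3352059\right) = \left(741^{2} + \left(-1973543 + 2348335\right)\right) 669006 = \left(549081 + 374792\right) 669006 = 923873 \cdot 669006 = 618076580238$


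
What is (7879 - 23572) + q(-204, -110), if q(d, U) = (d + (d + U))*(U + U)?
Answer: 98267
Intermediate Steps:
q(d, U) = 2*U*(U + 2*d) (q(d, U) = (d + (U + d))*(2*U) = (U + 2*d)*(2*U) = 2*U*(U + 2*d))
(7879 - 23572) + q(-204, -110) = (7879 - 23572) + 2*(-110)*(-110 + 2*(-204)) = -15693 + 2*(-110)*(-110 - 408) = -15693 + 2*(-110)*(-518) = -15693 + 113960 = 98267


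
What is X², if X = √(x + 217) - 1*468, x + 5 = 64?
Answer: 219300 - 1872*√69 ≈ 2.0375e+5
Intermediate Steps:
x = 59 (x = -5 + 64 = 59)
X = -468 + 2*√69 (X = √(59 + 217) - 1*468 = √276 - 468 = 2*√69 - 468 = -468 + 2*√69 ≈ -451.39)
X² = (-468 + 2*√69)²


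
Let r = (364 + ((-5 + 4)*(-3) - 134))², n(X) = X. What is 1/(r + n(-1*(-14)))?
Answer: 1/54303 ≈ 1.8415e-5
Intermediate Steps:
r = 54289 (r = (364 + (-1*(-3) - 134))² = (364 + (3 - 134))² = (364 - 131)² = 233² = 54289)
1/(r + n(-1*(-14))) = 1/(54289 - 1*(-14)) = 1/(54289 + 14) = 1/54303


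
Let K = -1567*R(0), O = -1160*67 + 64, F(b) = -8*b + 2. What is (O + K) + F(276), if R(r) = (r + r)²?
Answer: -79862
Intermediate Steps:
R(r) = 4*r² (R(r) = (2*r)² = 4*r²)
F(b) = 2 - 8*b
O = -77656 (O = -232*335 + 64 = -77720 + 64 = -77656)
K = 0 (K = -6268*0² = -6268*0 = -1567*0 = 0)
(O + K) + F(276) = (-77656 + 0) + (2 - 8*276) = -77656 + (2 - 2208) = -77656 - 2206 = -79862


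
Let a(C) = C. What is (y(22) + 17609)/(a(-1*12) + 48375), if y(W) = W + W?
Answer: 17653/48363 ≈ 0.36501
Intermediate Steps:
y(W) = 2*W
(y(22) + 17609)/(a(-1*12) + 48375) = (2*22 + 17609)/(-1*12 + 48375) = (44 + 17609)/(-12 + 48375) = 17653/48363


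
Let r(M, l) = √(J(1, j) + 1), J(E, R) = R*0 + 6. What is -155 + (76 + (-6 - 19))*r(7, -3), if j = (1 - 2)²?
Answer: -155 + 51*√7 ≈ -20.067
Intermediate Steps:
j = 1 (j = (-1)² = 1)
J(E, R) = 6 (J(E, R) = 0 + 6 = 6)
r(M, l) = √7 (r(M, l) = √(6 + 1) = √7)
-155 + (76 + (-6 - 19))*r(7, -3) = -155 + (76 + (-6 - 19))*√7 = -155 + (76 - 25)*√7 = -155 + 51*√7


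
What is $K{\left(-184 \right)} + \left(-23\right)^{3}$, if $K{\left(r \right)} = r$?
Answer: $-12351$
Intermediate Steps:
$K{\left(-184 \right)} + \left(-23\right)^{3} = -184 + \left(-23\right)^{3} = -184 - 12167 = -12351$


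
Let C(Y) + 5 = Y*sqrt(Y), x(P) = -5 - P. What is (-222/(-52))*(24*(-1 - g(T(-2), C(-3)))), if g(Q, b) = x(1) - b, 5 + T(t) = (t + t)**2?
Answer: -3996*I*sqrt(3)/13 ≈ -532.41*I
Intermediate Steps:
T(t) = -5 + 4*t**2 (T(t) = -5 + (t + t)**2 = -5 + (2*t)**2 = -5 + 4*t**2)
C(Y) = -5 + Y**(3/2) (C(Y) = -5 + Y*sqrt(Y) = -5 + Y**(3/2))
g(Q, b) = -6 - b (g(Q, b) = (-5 - 1*1) - b = (-5 - 1) - b = -6 - b)
(-222/(-52))*(24*(-1 - g(T(-2), C(-3)))) = (-222/(-52))*(24*(-1 - (-6 - (-5 + (-3)**(3/2))))) = (-222*(-1/52))*(24*(-1 - (-6 - (-5 - 3*I*sqrt(3))))) = 111*(24*(-1 - (-6 + (5 + 3*I*sqrt(3)))))/26 = 111*(24*(-1 - (-1 + 3*I*sqrt(3))))/26 = 111*(24*(-1 + (1 - 3*I*sqrt(3))))/26 = 111*(24*(-3*I*sqrt(3)))/26 = 111*(-72*I*sqrt(3))/26 = -3996*I*sqrt(3)/13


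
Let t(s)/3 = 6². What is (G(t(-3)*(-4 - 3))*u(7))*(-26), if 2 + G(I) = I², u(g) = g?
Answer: -104019188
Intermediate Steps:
t(s) = 108 (t(s) = 3*6² = 3*36 = 108)
G(I) = -2 + I²
(G(t(-3)*(-4 - 3))*u(7))*(-26) = ((-2 + (108*(-4 - 3))²)*7)*(-26) = ((-2 + (108*(-7))²)*7)*(-26) = ((-2 + (-756)²)*7)*(-26) = ((-2 + 571536)*7)*(-26) = (571534*7)*(-26) = 4000738*(-26) = -104019188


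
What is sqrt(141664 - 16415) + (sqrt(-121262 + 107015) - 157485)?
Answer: -157485 + sqrt(125249) + 3*I*sqrt(1583) ≈ -1.5713e+5 + 119.36*I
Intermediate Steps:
sqrt(141664 - 16415) + (sqrt(-121262 + 107015) - 157485) = sqrt(125249) + (sqrt(-14247) - 157485) = sqrt(125249) + (3*I*sqrt(1583) - 157485) = sqrt(125249) + (-157485 + 3*I*sqrt(1583)) = -157485 + sqrt(125249) + 3*I*sqrt(1583)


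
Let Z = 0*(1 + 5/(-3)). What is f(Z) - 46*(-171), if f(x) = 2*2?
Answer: 7870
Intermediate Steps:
Z = 0 (Z = 0*(1 + 5*(-⅓)) = 0*(1 - 5/3) = 0*(-⅔) = 0)
f(x) = 4
f(Z) - 46*(-171) = 4 - 46*(-171) = 4 + 7866 = 7870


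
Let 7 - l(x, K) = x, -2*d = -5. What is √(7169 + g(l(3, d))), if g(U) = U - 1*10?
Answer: √7163 ≈ 84.635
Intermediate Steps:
d = 5/2 (d = -½*(-5) = 5/2 ≈ 2.5000)
l(x, K) = 7 - x
g(U) = -10 + U (g(U) = U - 10 = -10 + U)
√(7169 + g(l(3, d))) = √(7169 + (-10 + (7 - 1*3))) = √(7169 + (-10 + (7 - 3))) = √(7169 + (-10 + 4)) = √(7169 - 6) = √7163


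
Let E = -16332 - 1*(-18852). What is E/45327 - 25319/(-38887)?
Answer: 415209851/587543683 ≈ 0.70669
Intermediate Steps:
E = 2520 (E = -16332 + 18852 = 2520)
E/45327 - 25319/(-38887) = 2520/45327 - 25319/(-38887) = 2520*(1/45327) - 25319*(-1/38887) = 840/15109 + 25319/38887 = 415209851/587543683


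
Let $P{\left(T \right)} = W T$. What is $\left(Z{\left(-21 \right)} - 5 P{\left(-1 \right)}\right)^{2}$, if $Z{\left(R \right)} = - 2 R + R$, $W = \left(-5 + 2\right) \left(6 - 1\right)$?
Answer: $2916$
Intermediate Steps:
$W = -15$ ($W = \left(-3\right) 5 = -15$)
$P{\left(T \right)} = - 15 T$
$Z{\left(R \right)} = - R$
$\left(Z{\left(-21 \right)} - 5 P{\left(-1 \right)}\right)^{2} = \left(\left(-1\right) \left(-21\right) - 5 \left(\left(-15\right) \left(-1\right)\right)\right)^{2} = \left(21 - 75\right)^{2} = \left(-54\right)^{2} = 2916$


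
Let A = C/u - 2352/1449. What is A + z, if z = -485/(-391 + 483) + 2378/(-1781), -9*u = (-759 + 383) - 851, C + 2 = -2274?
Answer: -5010982907/201046404 ≈ -24.924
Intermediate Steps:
C = -2276 (C = -2 - 2274 = -2276)
u = 409/3 (u = -((-759 + 383) - 851)/9 = -(-376 - 851)/9 = -⅑*(-1227) = 409/3 ≈ 136.33)
z = -1082561/163852 (z = -485/92 + 2378*(-1/1781) = -485*1/92 - 2378/1781 = -485/92 - 2378/1781 = -1082561/163852 ≈ -6.6069)
A = -516940/28221 (A = -2276/409/3 - 2352/1449 = -2276*3/409 - 2352*1/1449 = -6828/409 - 112/69 = -516940/28221 ≈ -18.318)
A + z = -516940/28221 - 1082561/163852 = -5010982907/201046404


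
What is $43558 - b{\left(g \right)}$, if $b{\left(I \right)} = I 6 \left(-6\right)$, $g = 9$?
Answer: $43882$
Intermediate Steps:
$b{\left(I \right)} = - 36 I$ ($b{\left(I \right)} = 6 I \left(-6\right) = - 36 I$)
$43558 - b{\left(g \right)} = 43558 - \left(-36\right) 9 = 43558 - -324 = 43558 + 324 = 43882$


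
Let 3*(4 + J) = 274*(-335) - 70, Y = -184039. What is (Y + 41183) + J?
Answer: -173480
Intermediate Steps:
J = -30624 (J = -4 + (274*(-335) - 70)/3 = -4 + (-91790 - 70)/3 = -4 + (⅓)*(-91860) = -4 - 30620 = -30624)
(Y + 41183) + J = (-184039 + 41183) - 30624 = -142856 - 30624 = -173480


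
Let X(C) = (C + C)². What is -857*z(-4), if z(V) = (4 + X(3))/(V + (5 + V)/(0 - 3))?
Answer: 102840/13 ≈ 7910.8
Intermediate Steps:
X(C) = 4*C² (X(C) = (2*C)² = 4*C²)
z(V) = 40/(-5/3 + 2*V/3) (z(V) = (4 + 4*3²)/(V + (5 + V)/(0 - 3)) = (4 + 4*9)/(V + (5 + V)/(-3)) = (4 + 36)/(V + (5 + V)*(-⅓)) = 40/(V + (-5/3 - V/3)) = 40/(-5/3 + 2*V/3))
-857*z(-4) = -102840/(-5 + 2*(-4)) = -102840/(-5 - 8) = -102840/(-13) = -102840*(-1)/13 = -857*(-120/13) = 102840/13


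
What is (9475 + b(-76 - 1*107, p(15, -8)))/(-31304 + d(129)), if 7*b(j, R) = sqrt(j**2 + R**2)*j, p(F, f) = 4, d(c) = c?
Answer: -379/1247 + 183*sqrt(33505)/218225 ≈ -0.15043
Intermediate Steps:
b(j, R) = j*sqrt(R**2 + j**2)/7 (b(j, R) = (sqrt(j**2 + R**2)*j)/7 = (sqrt(R**2 + j**2)*j)/7 = (j*sqrt(R**2 + j**2))/7 = j*sqrt(R**2 + j**2)/7)
(9475 + b(-76 - 1*107, p(15, -8)))/(-31304 + d(129)) = (9475 + (-76 - 1*107)*sqrt(4**2 + (-76 - 1*107)**2)/7)/(-31304 + 129) = (9475 + (-76 - 107)*sqrt(16 + (-76 - 107)**2)/7)/(-31175) = (9475 + (1/7)*(-183)*sqrt(16 + (-183)**2))*(-1/31175) = (9475 + (1/7)*(-183)*sqrt(16 + 33489))*(-1/31175) = (9475 + (1/7)*(-183)*sqrt(33505))*(-1/31175) = (9475 - 183*sqrt(33505)/7)*(-1/31175) = -379/1247 + 183*sqrt(33505)/218225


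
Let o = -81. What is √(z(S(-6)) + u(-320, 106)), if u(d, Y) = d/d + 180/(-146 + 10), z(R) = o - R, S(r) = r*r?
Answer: I*√135626/34 ≈ 10.832*I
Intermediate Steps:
S(r) = r²
z(R) = -81 - R
u(d, Y) = -11/34 (u(d, Y) = 1 + 180/(-136) = 1 + 180*(-1/136) = 1 - 45/34 = -11/34)
√(z(S(-6)) + u(-320, 106)) = √((-81 - 1*(-6)²) - 11/34) = √((-81 - 1*36) - 11/34) = √((-81 - 36) - 11/34) = √(-117 - 11/34) = √(-3989/34) = I*√135626/34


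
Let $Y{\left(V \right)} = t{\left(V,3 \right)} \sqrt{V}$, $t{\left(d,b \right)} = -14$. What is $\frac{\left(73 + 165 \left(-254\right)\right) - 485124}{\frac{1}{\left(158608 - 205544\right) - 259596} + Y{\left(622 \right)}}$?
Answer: $- \frac{161530409252}{11455079132629887} + \frac{693199351723676896 \sqrt{622}}{11455079132629887} \approx 1509.2$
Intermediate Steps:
$Y{\left(V \right)} = - 14 \sqrt{V}$
$\frac{\left(73 + 165 \left(-254\right)\right) - 485124}{\frac{1}{\left(158608 - 205544\right) - 259596} + Y{\left(622 \right)}} = \frac{\left(73 + 165 \left(-254\right)\right) - 485124}{\frac{1}{\left(158608 - 205544\right) - 259596} - 14 \sqrt{622}} = \frac{\left(73 - 41910\right) - 485124}{\frac{1}{-46936 - 259596} - 14 \sqrt{622}} = \frac{-41837 - 485124}{\frac{1}{-306532} - 14 \sqrt{622}} = - \frac{526961}{- \frac{1}{306532} - 14 \sqrt{622}}$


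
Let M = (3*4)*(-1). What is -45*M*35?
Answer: 18900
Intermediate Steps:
M = -12 (M = 12*(-1) = -12)
-45*M*35 = -45*(-12)*35 = 540*35 = 18900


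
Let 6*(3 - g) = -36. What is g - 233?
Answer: -224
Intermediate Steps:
g = 9 (g = 3 - ⅙*(-36) = 3 + 6 = 9)
g - 233 = 9 - 233 = -224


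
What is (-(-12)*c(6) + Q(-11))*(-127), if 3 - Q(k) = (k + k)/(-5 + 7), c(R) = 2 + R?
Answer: -13970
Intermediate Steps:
Q(k) = 3 - k (Q(k) = 3 - (k + k)/(-5 + 7) = 3 - 2*k/2 = 3 - k)
(-(-12)*c(6) + Q(-11))*(-127) = (-(-12)*(2 + 6) + (3 - 1*(-11)))*(-127) = (-(-12)*8 + (3 + 11))*(-127) = (-12*(-8) + 14)*(-127) = (96 + 14)*(-127) = 110*(-127) = -13970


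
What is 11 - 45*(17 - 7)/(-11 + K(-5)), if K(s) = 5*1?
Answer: 86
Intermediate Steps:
K(s) = 5
11 - 45*(17 - 7)/(-11 + K(-5)) = 11 - 45*(17 - 7)/(-11 + 5) = 11 - 450/(-6) = 11 - 450*(-1)/6 = 11 - 45*(-5/3) = 11 + 75 = 86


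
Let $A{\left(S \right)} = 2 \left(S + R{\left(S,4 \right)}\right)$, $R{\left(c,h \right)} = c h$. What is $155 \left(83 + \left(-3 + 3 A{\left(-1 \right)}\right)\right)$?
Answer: $7750$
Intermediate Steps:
$A{\left(S \right)} = 10 S$ ($A{\left(S \right)} = 2 \left(S + S 4\right) = 2 \left(S + 4 S\right) = 2 \cdot 5 S = 10 S$)
$155 \left(83 + \left(-3 + 3 A{\left(-1 \right)}\right)\right) = 155 \left(83 + \left(-3 + 3 \cdot 10 \left(-1\right)\right)\right) = 155 \left(83 + \left(-3 + 3 \left(-10\right)\right)\right) = 155 \left(83 - 33\right) = 155 \cdot 50 = 7750$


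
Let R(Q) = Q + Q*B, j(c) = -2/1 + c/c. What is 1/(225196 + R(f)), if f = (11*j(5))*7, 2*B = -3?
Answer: 2/450469 ≈ 4.4398e-6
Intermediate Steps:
B = -3/2 (B = (½)*(-3) = -3/2 ≈ -1.5000)
j(c) = -1 (j(c) = -2*1 + 1 = -2 + 1 = -1)
f = -77 (f = (11*(-1))*7 = -11*7 = -77)
R(Q) = -Q/2 (R(Q) = Q + Q*(-3/2) = Q - 3*Q/2 = -Q/2)
1/(225196 + R(f)) = 1/(225196 - ½*(-77)) = 1/(225196 + 77/2) = 1/(450469/2) = 2/450469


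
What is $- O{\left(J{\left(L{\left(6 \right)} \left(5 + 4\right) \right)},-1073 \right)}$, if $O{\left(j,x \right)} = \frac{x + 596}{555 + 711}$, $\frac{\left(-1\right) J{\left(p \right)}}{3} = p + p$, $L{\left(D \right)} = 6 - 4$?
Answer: $\frac{159}{422} \approx 0.37678$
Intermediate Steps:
$L{\left(D \right)} = 2$
$J{\left(p \right)} = - 6 p$ ($J{\left(p \right)} = - 3 \left(p + p\right) = - 3 \cdot 2 p = - 6 p$)
$O{\left(j,x \right)} = \frac{298}{633} + \frac{x}{1266}$ ($O{\left(j,x \right)} = \frac{596 + x}{1266} = \left(596 + x\right) \frac{1}{1266} = \frac{298}{633} + \frac{x}{1266}$)
$- O{\left(J{\left(L{\left(6 \right)} \left(5 + 4\right) \right)},-1073 \right)} = - (\frac{298}{633} + \frac{1}{1266} \left(-1073\right)) = - (\frac{298}{633} - \frac{1073}{1266}) = \left(-1\right) \left(- \frac{159}{422}\right) = \frac{159}{422}$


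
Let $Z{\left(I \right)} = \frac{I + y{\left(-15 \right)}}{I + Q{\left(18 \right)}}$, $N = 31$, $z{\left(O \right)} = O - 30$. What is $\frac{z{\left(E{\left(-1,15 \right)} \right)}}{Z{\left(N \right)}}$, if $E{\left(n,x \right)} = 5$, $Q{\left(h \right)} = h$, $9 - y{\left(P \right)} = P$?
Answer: $- \frac{245}{11} \approx -22.273$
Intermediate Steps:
$y{\left(P \right)} = 9 - P$
$z{\left(O \right)} = -30 + O$ ($z{\left(O \right)} = O - 30 = -30 + O$)
$Z{\left(I \right)} = \frac{24 + I}{18 + I}$ ($Z{\left(I \right)} = \frac{I + \left(9 - -15\right)}{I + 18} = \frac{I + \left(9 + 15\right)}{18 + I} = \frac{I + 24}{18 + I} = \frac{24 + I}{18 + I}$)
$\frac{z{\left(E{\left(-1,15 \right)} \right)}}{Z{\left(N \right)}} = \frac{-30 + 5}{\frac{1}{18 + 31} \left(24 + 31\right)} = - \frac{25}{\frac{1}{49} \cdot 55} = - \frac{25}{\frac{55}{49}} = \left(-25\right) \frac{49}{55} = - \frac{245}{11}$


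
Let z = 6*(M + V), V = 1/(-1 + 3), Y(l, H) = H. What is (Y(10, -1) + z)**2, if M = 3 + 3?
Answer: 1444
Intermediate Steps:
M = 6
V = 1/2 ≈ 0.50000
z = 39 (z = 6*(6 + 1/2) = 6*(13/2) = 39)
(Y(10, -1) + z)**2 = (-1 + 39)**2 = 38**2 = 1444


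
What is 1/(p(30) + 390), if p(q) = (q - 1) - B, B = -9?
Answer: 1/428 ≈ 0.0023364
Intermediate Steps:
p(q) = 8 + q (p(q) = (q - 1) - 1*(-9) = (-1 + q) + 9 = 8 + q)
1/(p(30) + 390) = 1/((8 + 30) + 390) = 1/(38 + 390) = 1/428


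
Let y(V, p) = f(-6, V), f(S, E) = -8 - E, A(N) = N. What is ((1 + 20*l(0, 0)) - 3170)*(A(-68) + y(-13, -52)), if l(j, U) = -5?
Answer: 205947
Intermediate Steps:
y(V, p) = -8 - V
((1 + 20*l(0, 0)) - 3170)*(A(-68) + y(-13, -52)) = ((1 + 20*(-5)) - 3170)*(-68 + (-8 - 1*(-13))) = ((1 - 100) - 3170)*(-68 + (-8 + 13)) = (-99 - 3170)*(-68 + 5) = -3269*(-63) = 205947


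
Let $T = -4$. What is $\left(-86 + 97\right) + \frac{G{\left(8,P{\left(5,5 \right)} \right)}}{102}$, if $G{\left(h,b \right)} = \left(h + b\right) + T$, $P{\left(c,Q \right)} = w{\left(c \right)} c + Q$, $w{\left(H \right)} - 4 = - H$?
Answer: $\frac{563}{51} \approx 11.039$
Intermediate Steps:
$w{\left(H \right)} = 4 - H$
$P{\left(c,Q \right)} = Q + c \left(4 - c\right)$ ($P{\left(c,Q \right)} = \left(4 - c\right) c + Q = c \left(4 - c\right) + Q = Q + c \left(4 - c\right)$)
$G{\left(h,b \right)} = -4 + b + h$ ($G{\left(h,b \right)} = \left(h + b\right) - 4 = \left(b + h\right) - 4 = -4 + b + h$)
$\left(-86 + 97\right) + \frac{G{\left(8,P{\left(5,5 \right)} \right)}}{102} = \left(-86 + 97\right) + \frac{-4 + \left(5 - 5 \left(-4 + 5\right)\right) + 8}{102} = 11 + \left(-4 + \left(5 - 5 \cdot 1\right) + 8\right) \frac{1}{102} = 11 + \left(-4 + \left(5 - 5\right) + 8\right) \frac{1}{102} = 11 + \left(-4 + 0 + 8\right) \frac{1}{102} = 11 + 4 \cdot \frac{1}{102} = 11 + \frac{2}{51} = \frac{563}{51}$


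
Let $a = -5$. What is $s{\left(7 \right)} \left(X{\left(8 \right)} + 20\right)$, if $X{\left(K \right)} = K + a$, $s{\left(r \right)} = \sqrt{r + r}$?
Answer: $23 \sqrt{14} \approx 86.058$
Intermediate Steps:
$s{\left(r \right)} = \sqrt{2} \sqrt{r}$ ($s{\left(r \right)} = \sqrt{2 r} = \sqrt{2} \sqrt{r}$)
$X{\left(K \right)} = -5 + K$ ($X{\left(K \right)} = K - 5 = -5 + K$)
$s{\left(7 \right)} \left(X{\left(8 \right)} + 20\right) = \sqrt{2} \sqrt{7} \left(\left(-5 + 8\right) + 20\right) = \sqrt{14} \left(3 + 20\right) = \sqrt{14} \cdot 23 = 23 \sqrt{14}$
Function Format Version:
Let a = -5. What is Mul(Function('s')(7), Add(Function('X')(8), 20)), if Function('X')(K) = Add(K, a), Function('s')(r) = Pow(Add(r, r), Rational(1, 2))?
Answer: Mul(23, Pow(14, Rational(1, 2))) ≈ 86.058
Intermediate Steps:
Function('s')(r) = Mul(Pow(2, Rational(1, 2)), Pow(r, Rational(1, 2))) (Function('s')(r) = Pow(Mul(2, r), Rational(1, 2)) = Mul(Pow(2, Rational(1, 2)), Pow(r, Rational(1, 2))))
Function('X')(K) = Add(-5, K) (Function('X')(K) = Add(K, -5) = Add(-5, K))
Mul(Function('s')(7), Add(Function('X')(8), 20)) = Mul(Mul(Pow(2, Rational(1, 2)), Pow(7, Rational(1, 2))), Add(Add(-5, 8), 20)) = Mul(Pow(14, Rational(1, 2)), Add(3, 20)) = Mul(Pow(14, Rational(1, 2)), 23) = Mul(23, Pow(14, Rational(1, 2)))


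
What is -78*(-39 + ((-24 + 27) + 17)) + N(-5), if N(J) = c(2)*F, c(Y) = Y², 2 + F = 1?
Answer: 1478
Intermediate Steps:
F = -1 (F = -2 + 1 = -1)
N(J) = -4 (N(J) = 2²*(-1) = 4*(-1) = -4)
-78*(-39 + ((-24 + 27) + 17)) + N(-5) = -78*(-39 + ((-24 + 27) + 17)) - 4 = -78*(-39 + (3 + 17)) - 4 = -78*(-39 + 20) - 4 = -78*(-19) - 4 = 1482 - 4 = 1478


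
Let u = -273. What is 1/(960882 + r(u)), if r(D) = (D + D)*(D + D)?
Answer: 1/1258998 ≈ 7.9428e-7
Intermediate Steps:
r(D) = 4*D**2 (r(D) = (2*D)*(2*D) = 4*D**2)
1/(960882 + r(u)) = 1/(960882 + 4*(-273)**2) = 1/(960882 + 4*74529) = 1/(960882 + 298116) = 1/1258998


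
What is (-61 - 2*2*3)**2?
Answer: 5329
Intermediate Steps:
(-61 - 2*2*3)**2 = (-61 - 4*3)**2 = (-61 - 12)**2 = (-73)**2 = 5329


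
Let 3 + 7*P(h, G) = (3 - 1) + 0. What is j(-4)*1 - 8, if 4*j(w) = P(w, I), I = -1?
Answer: -225/28 ≈ -8.0357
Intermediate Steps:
P(h, G) = -⅐ (P(h, G) = -3/7 + ((3 - 1) + 0)/7 = -3/7 + (2 + 0)/7 = -3/7 + (⅐)*2 = -3/7 + 2/7 = -⅐)
j(w) = -1/28 (j(w) = (¼)*(-⅐) = -1/28)
j(-4)*1 - 8 = -1/28*1 - 8 = -1/28 - 8 = -225/28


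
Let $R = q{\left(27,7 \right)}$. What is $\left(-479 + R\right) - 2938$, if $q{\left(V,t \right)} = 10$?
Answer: $-3407$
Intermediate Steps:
$R = 10$
$\left(-479 + R\right) - 2938 = \left(-479 + 10\right) - 2938 = -469 - 2938 = -3407$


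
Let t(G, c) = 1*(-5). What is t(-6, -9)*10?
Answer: -50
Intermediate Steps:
t(G, c) = -5
t(-6, -9)*10 = -5*10 = -50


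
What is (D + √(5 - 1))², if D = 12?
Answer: 196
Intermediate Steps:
(D + √(5 - 1))² = (12 + √(5 - 1))² = (12 + √4)² = (12 + 2)² = 14² = 196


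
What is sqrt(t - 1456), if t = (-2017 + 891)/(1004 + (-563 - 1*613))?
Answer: I*sqrt(10720158)/86 ≈ 38.072*I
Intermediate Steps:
t = 563/86 (t = -1126/(1004 + (-563 - 613)) = -1126/(1004 - 1176) = -1126/(-172) = -1126*(-1/172) = 563/86 ≈ 6.5465)
sqrt(t - 1456) = sqrt(563/86 - 1456) = sqrt(-124653/86) = I*sqrt(10720158)/86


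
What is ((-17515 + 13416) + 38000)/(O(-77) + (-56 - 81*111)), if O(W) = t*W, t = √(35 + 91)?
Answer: -306702347/81101155 + 7831131*√14/81101155 ≈ -3.4204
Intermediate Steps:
t = 3*√14 (t = √126 = 3*√14 ≈ 11.225)
O(W) = 3*W*√14 (O(W) = (3*√14)*W = 3*W*√14)
((-17515 + 13416) + 38000)/(O(-77) + (-56 - 81*111)) = ((-17515 + 13416) + 38000)/(3*(-77)*√14 + (-56 - 81*111)) = (-4099 + 38000)/(-231*√14 + (-56 - 8991)) = 33901/(-231*√14 - 9047) = 33901/(-9047 - 231*√14)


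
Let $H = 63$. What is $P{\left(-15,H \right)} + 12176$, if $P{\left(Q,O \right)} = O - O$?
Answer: $12176$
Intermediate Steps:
$P{\left(Q,O \right)} = 0$
$P{\left(-15,H \right)} + 12176 = 0 + 12176 = 12176$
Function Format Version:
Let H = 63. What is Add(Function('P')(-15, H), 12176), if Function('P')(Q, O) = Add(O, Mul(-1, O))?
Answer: 12176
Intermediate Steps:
Function('P')(Q, O) = 0
Add(Function('P')(-15, H), 12176) = Add(0, 12176) = 12176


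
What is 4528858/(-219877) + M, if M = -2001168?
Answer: -440015345194/219877 ≈ -2.0012e+6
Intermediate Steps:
4528858/(-219877) + M = 4528858/(-219877) - 2001168 = 4528858*(-1/219877) - 2001168 = -4528858/219877 - 2001168 = -440015345194/219877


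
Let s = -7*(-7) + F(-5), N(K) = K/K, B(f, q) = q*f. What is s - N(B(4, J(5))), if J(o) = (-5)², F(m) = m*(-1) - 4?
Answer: 49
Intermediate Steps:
F(m) = -4 - m (F(m) = -m - 4 = -4 - m)
J(o) = 25
B(f, q) = f*q
N(K) = 1
s = 50 (s = -7*(-7) + (-4 - 1*(-5)) = 49 + (-4 + 5) = 49 + 1 = 50)
s - N(B(4, J(5))) = 50 - 1*1 = 50 - 1 = 49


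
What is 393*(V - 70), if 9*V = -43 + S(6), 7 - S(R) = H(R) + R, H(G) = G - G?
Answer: -29344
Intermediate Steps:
H(G) = 0
S(R) = 7 - R (S(R) = 7 - (0 + R) = 7 - R)
V = -14/3 (V = (-43 + (7 - 1*6))/9 = (-43 + (7 - 6))/9 = (-43 + 1)/9 = (1/9)*(-42) = -14/3 ≈ -4.6667)
393*(V - 70) = 393*(-14/3 - 70) = 393*(-224/3) = -29344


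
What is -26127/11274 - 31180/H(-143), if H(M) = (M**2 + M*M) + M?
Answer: -94421947/30631458 ≈ -3.0825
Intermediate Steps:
H(M) = M + 2*M**2 (H(M) = (M**2 + M**2) + M = 2*M**2 + M = M + 2*M**2)
-26127/11274 - 31180/H(-143) = -26127/11274 - 31180*(-1/(143*(1 + 2*(-143)))) = -26127*1/11274 - 31180*(-1/(143*(1 - 286))) = -8709/3758 - 31180/((-143*(-285))) = -8709/3758 - 31180/40755 = -8709/3758 - 31180*1/40755 = -8709/3758 - 6236/8151 = -94421947/30631458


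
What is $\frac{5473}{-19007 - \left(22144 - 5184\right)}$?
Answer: $- \frac{5473}{35967} \approx -0.15217$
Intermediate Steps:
$\frac{5473}{-19007 - \left(22144 - 5184\right)} = \frac{5473}{-19007 - 16960} = \frac{5473}{-35967} = 5473 \left(- \frac{1}{35967}\right) = - \frac{5473}{35967}$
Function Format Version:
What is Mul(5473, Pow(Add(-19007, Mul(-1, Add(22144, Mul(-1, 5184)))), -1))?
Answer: Rational(-5473, 35967) ≈ -0.15217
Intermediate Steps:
Mul(5473, Pow(Add(-19007, Mul(-1, Add(22144, Mul(-1, 5184)))), -1)) = Mul(5473, Pow(Add(-19007, Mul(-1, Add(22144, -5184))), -1)) = Mul(5473, Pow(Add(-19007, Mul(-1, 16960)), -1)) = Mul(5473, Pow(Add(-19007, -16960), -1)) = Mul(5473, Pow(-35967, -1)) = Mul(5473, Rational(-1, 35967)) = Rational(-5473, 35967)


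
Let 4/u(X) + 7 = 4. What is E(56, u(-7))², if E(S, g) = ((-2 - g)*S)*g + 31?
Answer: 528529/81 ≈ 6525.0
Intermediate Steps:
u(X) = -4/3 (u(X) = 4/(-7 + 4) = 4/(-3) = 4*(-⅓) = -4/3)
E(S, g) = 31 + S*g*(-2 - g) (E(S, g) = (S*(-2 - g))*g + 31 = S*g*(-2 - g) + 31 = 31 + S*g*(-2 - g))
E(56, u(-7))² = (31 - 1*56*(-4/3)² - 2*56*(-4/3))² = (31 - 1*56*16/9 + 448/3)² = (31 - 896/9 + 448/3)² = (727/9)² = 528529/81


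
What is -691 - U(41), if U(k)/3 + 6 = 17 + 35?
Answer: -829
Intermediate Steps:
U(k) = 138 (U(k) = -18 + 3*(17 + 35) = -18 + 3*52 = -18 + 156 = 138)
-691 - U(41) = -691 - 1*138 = -691 - 138 = -829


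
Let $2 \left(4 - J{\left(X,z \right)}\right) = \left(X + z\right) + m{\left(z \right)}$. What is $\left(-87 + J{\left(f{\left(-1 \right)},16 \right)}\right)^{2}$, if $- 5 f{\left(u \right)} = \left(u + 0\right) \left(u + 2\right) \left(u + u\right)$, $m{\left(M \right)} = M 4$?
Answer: $\frac{376996}{25} \approx 15080.0$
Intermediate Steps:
$m{\left(M \right)} = 4 M$
$f{\left(u \right)} = - \frac{2 u^{2} \left(2 + u\right)}{5}$ ($f{\left(u \right)} = - \frac{\left(u + 0\right) \left(u + 2\right) \left(u + u\right)}{5} = - \frac{u \left(2 + u\right) 2 u}{5} = - \frac{2 u^{2} \left(2 + u\right)}{5}$)
$J{\left(X,z \right)} = 4 - \frac{5 z}{2} - \frac{X}{2}$ ($J{\left(X,z \right)} = 4 - \frac{\left(X + z\right) + 4 z}{2} = 4 - \frac{X + 5 z}{2} = 4 - \left(\frac{X}{2} + \frac{5 z}{2}\right) = 4 - \frac{5 z}{2} - \frac{X}{2}$)
$\left(-87 + J{\left(f{\left(-1 \right)},16 \right)}\right)^{2} = \left(-87 - \left(36 + \frac{1}{2} \cdot \frac{2}{5} \left(-1\right)^{2} \left(-2 - -1\right)\right)\right)^{2} = \left(-87 - \left(36 + \frac{1}{2} \cdot \frac{2}{5} \cdot 1 \left(-2 + 1\right)\right)\right)^{2} = \left(-87 - \left(36 + \frac{1}{2} \cdot \frac{2}{5} \cdot 1 \left(-1\right)\right)\right)^{2} = \left(-87 - \frac{179}{5}\right)^{2} = \left(- \frac{614}{5}\right)^{2} = \frac{376996}{25}$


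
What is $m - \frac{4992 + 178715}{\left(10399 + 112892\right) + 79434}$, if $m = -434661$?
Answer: $- \frac{88116834932}{202725} \approx -4.3466 \cdot 10^{5}$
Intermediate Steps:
$m - \frac{4992 + 178715}{\left(10399 + 112892\right) + 79434} = -434661 - \frac{4992 + 178715}{\left(10399 + 112892\right) + 79434} = -434661 - \frac{183707}{123291 + 79434} = -434661 - \frac{183707}{202725} = - \frac{88116834932}{202725}$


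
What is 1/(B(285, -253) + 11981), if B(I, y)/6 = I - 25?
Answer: 1/13541 ≈ 7.3850e-5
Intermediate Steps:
B(I, y) = -150 + 6*I (B(I, y) = 6*(I - 25) = 6*(-25 + I) = -150 + 6*I)
1/(B(285, -253) + 11981) = 1/((-150 + 6*285) + 11981) = 1/((-150 + 1710) + 11981) = 1/(1560 + 11981) = 1/13541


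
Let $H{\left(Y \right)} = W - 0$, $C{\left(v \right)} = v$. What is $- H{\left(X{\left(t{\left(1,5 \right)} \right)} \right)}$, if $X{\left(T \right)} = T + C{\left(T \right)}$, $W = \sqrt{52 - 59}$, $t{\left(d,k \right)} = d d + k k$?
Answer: $- i \sqrt{7} \approx - 2.6458 i$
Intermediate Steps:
$t{\left(d,k \right)} = d^{2} + k^{2}$
$W = i \sqrt{7}$ ($W = \sqrt{-7} = i \sqrt{7} \approx 2.6458 i$)
$X{\left(T \right)} = 2 T$ ($X{\left(T \right)} = T + T = 2 T$)
$H{\left(Y \right)} = i \sqrt{7}$ ($H{\left(Y \right)} = i \sqrt{7} - 0 = i \sqrt{7} + 0 = i \sqrt{7}$)
$- H{\left(X{\left(t{\left(1,5 \right)} \right)} \right)} = - i \sqrt{7}$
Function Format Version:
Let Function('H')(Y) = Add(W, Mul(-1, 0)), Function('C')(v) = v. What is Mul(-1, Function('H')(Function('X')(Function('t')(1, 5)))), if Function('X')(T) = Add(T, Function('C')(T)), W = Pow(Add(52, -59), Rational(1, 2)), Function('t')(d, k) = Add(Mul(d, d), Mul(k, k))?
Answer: Mul(-1, I, Pow(7, Rational(1, 2))) ≈ Mul(-2.6458, I)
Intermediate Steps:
Function('t')(d, k) = Add(Pow(d, 2), Pow(k, 2))
W = Mul(I, Pow(7, Rational(1, 2))) (W = Pow(-7, Rational(1, 2)) = Mul(I, Pow(7, Rational(1, 2))) ≈ Mul(2.6458, I))
Function('X')(T) = Mul(2, T) (Function('X')(T) = Add(T, T) = Mul(2, T))
Function('H')(Y) = Mul(I, Pow(7, Rational(1, 2))) (Function('H')(Y) = Add(Mul(I, Pow(7, Rational(1, 2))), Mul(-1, 0)) = Add(Mul(I, Pow(7, Rational(1, 2))), 0) = Mul(I, Pow(7, Rational(1, 2))))
Mul(-1, Function('H')(Function('X')(Function('t')(1, 5)))) = Mul(-1, Mul(I, Pow(7, Rational(1, 2)))) = Mul(-1, I, Pow(7, Rational(1, 2)))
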